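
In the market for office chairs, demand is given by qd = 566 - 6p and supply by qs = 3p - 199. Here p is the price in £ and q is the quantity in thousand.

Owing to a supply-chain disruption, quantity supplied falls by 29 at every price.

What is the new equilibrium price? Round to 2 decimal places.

88.22

Solve the original market: 566 - 6p = 3p - 199, hence p = 85 and q = 56.
With the change applied: demand qd = 566 - 6p, supply qs = 3p - 228.
New equilibrium: 566 - 6p = 3p - 228 ⇒ 794 = 9p ⇒ p = 794/9 ≈ 88.2222, q = 110/3 ≈ 36.6667.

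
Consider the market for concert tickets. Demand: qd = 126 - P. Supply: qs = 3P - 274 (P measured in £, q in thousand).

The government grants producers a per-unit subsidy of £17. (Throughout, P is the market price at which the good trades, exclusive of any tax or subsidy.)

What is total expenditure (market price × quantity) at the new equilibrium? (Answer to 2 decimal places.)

Before the shock: 126 - P = 3P - 274 ⇒ 400 = 4P ⇒ P = 100, q = 26.
Since sellers receive the price plus the subsidy, the effective supply curve becomes qs = 3P - 223.
Equate the new curves: 126 - P = 3P - 223, giving 349 = 4P, P = 87.25, q = 38.75.
New expenditure = 87.25 × 38.75 = 3380.94.

3380.94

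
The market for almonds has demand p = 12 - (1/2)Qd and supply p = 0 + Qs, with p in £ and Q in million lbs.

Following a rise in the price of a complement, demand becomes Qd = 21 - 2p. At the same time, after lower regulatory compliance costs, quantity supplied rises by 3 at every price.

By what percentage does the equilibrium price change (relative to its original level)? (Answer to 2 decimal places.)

Original equilibrium: 24 - 2p = p gives 24 = 3p, so p = 8 and Q = 8.
The shock moves the curves to Qd = 21 - 2p and Qs = p + 3.
Setting them equal: 21 - 2p = p + 3 → 18 = 3p, so p = 6 and Q = 9.
%Δp = (6 − 8) / 8 × 100 = -25.00%.

-25.00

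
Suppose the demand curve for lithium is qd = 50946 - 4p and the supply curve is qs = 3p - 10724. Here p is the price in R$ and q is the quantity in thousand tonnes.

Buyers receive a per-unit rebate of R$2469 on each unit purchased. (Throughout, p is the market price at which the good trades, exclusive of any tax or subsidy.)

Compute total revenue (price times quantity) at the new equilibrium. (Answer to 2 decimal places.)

Solve the original market: 50946 - 4p = 3p - 10724, hence p = 8810 and q = 15706.
Since buyers' out-of-pocket price is the market price minus the rebate, the effective demand curve becomes qd = 60822 - 4p.
Equate the new curves: 60822 - 4p = 3p - 10724, giving 71546 = 7p, p = 71546/7 ≈ 10220.8571, q = 139570/7 ≈ 19938.5714.
New expenditure = 10220.8571 × 19938.5714 = 203789290.20.

203789290.20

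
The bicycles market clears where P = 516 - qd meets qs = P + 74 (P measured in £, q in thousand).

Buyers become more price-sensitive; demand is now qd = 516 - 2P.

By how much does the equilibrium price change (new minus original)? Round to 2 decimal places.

-73.67

Initially, 516 - P = P + 74, so 442 = 2P and P = 221, q = 295.
The new curves are qd = 516 - 2P (demand) and qs = P + 74 (supply).
Equate the new curves: 516 - 2P = P + 74, giving 442 = 3P, P = 442/3 ≈ 147.3333, q = 664/3 ≈ 221.3333.
ΔP = 147.3333 − 221 = -73.67.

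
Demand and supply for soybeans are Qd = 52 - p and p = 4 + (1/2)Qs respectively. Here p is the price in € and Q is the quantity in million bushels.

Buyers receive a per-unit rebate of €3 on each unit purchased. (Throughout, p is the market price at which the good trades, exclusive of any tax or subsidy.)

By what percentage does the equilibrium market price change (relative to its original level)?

Solve the original market: 52 - p = 2p - 8, hence p = 20 and Q = 32.
Since buyers' out-of-pocket price is the market price minus the rebate, the effective demand curve becomes Qd = 55 - p.
New equilibrium: 55 - p = 2p - 8 ⇒ 63 = 3p ⇒ p = 21, Q = 34.
%Δp = (21 − 20) / 20 × 100 = +5%.

+5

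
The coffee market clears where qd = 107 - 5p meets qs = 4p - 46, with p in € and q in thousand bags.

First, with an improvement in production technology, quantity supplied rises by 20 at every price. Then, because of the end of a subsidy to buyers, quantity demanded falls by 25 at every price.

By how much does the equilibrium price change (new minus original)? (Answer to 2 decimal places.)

-5.00

Initially, 107 - 5p = 4p - 46, so 153 = 9p and p = 17, q = 22.
After the shift, demand is qd = 82 - 5p and supply is qs = 4p - 26.
New equilibrium: 82 - 5p = 4p - 26 ⇒ 108 = 9p ⇒ p = 12, q = 22.
Δp = 12 − 17 = -5.00.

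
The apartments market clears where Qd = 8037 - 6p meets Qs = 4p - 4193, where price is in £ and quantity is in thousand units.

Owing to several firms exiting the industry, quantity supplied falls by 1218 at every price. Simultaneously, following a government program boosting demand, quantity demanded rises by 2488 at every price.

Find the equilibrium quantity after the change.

963.4

Before the shock: 8037 - 6p = 4p - 4193 ⇒ 12230 = 10p ⇒ p = 1223, Q = 699.
The shock moves the curves to Qd = 10525 - 6p and Qs = 4p - 5411.
Clearing the new market: 10525 - 6p = 4p - 5411, so p = 1593.6 and Q = 963.4.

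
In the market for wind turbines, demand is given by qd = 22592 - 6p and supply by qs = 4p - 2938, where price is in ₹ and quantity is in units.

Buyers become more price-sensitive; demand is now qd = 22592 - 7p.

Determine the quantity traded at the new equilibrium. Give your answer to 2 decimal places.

Initially, 22592 - 6p = 4p - 2938, so 25530 = 10p and p = 2553, q = 7274.
After the shift, demand is qd = 22592 - 7p and supply is qs = 4p - 2938.
Clearing the new market: 22592 - 7p = 4p - 2938, so p = 25530/11 ≈ 2320.9091 and q = 69802/11 ≈ 6345.6364.

6345.64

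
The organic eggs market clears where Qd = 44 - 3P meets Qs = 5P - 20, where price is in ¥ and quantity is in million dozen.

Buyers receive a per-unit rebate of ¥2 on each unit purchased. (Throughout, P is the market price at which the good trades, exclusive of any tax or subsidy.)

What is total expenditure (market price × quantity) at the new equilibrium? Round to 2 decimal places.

Before the shock: 44 - 3P = 5P - 20 ⇒ 64 = 8P ⇒ P = 8, Q = 20.
Since buyers' out-of-pocket price is the market price minus the rebate, the effective demand curve becomes Qd = 50 - 3P.
Equate the new curves: 50 - 3P = 5P - 20, giving 70 = 8P, P = 8.75, Q = 23.75.
New expenditure = 8.75 × 23.75 = 207.81.

207.81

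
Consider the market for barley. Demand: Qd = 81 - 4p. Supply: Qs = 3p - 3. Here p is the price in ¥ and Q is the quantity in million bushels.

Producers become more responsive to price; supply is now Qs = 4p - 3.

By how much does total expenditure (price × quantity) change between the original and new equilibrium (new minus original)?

+13.5

Initially, 81 - 4p = 3p - 3, so 84 = 7p and p = 12, Q = 33.
The shock moves the curves to Qd = 81 - 4p and Qs = 4p - 3.
Clearing the new market: 81 - 4p = 4p - 3, so p = 10.5 and Q = 39.
Expenditure moves from 12×33 = 396 to 10.5×39 = 409.5; change = +13.5.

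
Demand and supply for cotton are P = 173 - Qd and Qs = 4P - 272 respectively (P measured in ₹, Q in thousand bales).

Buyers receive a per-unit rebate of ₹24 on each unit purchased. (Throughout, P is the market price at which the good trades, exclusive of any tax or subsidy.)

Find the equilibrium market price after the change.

93.8

Original equilibrium: 173 - P = 4P - 272 gives 445 = 5P, so P = 89 and Q = 84.
Since buyers' out-of-pocket price is the market price minus the rebate, the effective demand curve becomes Qd = 197 - P.
Setting them equal: 197 - P = 4P - 272 → 469 = 5P, so P = 93.8 and Q = 103.2.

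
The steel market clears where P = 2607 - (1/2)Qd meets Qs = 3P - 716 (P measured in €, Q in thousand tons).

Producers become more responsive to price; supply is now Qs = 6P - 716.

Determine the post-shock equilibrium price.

741.25

Initially, 5214 - 2P = 3P - 716, so 5930 = 5P and P = 1186, Q = 2842.
The new curves are Qd = 5214 - 2P (demand) and Qs = 6P - 716 (supply).
Equate the new curves: 5214 - 2P = 6P - 716, giving 5930 = 8P, P = 741.25, Q = 3731.5.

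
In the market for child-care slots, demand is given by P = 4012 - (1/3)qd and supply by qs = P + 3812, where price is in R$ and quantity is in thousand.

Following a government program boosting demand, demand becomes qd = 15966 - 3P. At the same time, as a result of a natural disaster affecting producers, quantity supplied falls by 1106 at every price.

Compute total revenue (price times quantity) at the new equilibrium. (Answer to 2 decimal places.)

Before the shock: 12036 - 3P = P + 3812 ⇒ 8224 = 4P ⇒ P = 2056, q = 5868.
After the shift, demand is qd = 15966 - 3P and supply is qs = P + 2706.
New equilibrium: 15966 - 3P = P + 2706 ⇒ 13260 = 4P ⇒ P = 3315, q = 6021.
New expenditure = 3315 × 6021 = 19959615.00.

19959615.00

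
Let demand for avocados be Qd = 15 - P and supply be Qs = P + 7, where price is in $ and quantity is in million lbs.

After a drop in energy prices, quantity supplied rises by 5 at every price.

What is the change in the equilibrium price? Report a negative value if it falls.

Initially, 15 - P = P + 7, so 8 = 2P and P = 4, Q = 11.
The new curves are Qd = 15 - P (demand) and Qs = P + 12 (supply).
Clearing the new market: 15 - P = P + 12, so P = 1.5 and Q = 13.5.
ΔP = 1.5 − 4 = -2.5.

-2.5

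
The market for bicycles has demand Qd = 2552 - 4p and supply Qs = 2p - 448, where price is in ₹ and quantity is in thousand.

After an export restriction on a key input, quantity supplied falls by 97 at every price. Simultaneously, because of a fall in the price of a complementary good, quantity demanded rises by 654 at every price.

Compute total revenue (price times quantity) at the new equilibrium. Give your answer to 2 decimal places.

440950.89

Solve the original market: 2552 - 4p = 2p - 448, hence p = 500 and Q = 552.
The new curves are Qd = 3206 - 4p (demand) and Qs = 2p - 545 (supply).
Equate the new curves: 3206 - 4p = 2p - 545, giving 3751 = 6p, p = 3751/6 ≈ 625.1667, Q = 2116/3 ≈ 705.3333.
New expenditure = 625.1667 × 705.3333 = 440950.89.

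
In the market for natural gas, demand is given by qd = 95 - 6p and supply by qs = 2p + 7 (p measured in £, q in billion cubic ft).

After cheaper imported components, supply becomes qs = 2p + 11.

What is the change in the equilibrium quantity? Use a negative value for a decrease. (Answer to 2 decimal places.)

Solve the original market: 95 - 6p = 2p + 7, hence p = 11 and q = 29.
The shock moves the curves to qd = 95 - 6p and qs = 2p + 11.
New equilibrium: 95 - 6p = 2p + 11 ⇒ 84 = 8p ⇒ p = 10.5, q = 32.
Δq = 32 − 29 = +3.00.

+3.00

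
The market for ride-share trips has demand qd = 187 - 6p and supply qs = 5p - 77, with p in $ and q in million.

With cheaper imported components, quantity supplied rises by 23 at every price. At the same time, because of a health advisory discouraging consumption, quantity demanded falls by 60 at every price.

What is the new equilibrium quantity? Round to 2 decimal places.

Original equilibrium: 187 - 6p = 5p - 77 gives 264 = 11p, so p = 24 and q = 43.
With the change applied: demand qd = 127 - 6p, supply qs = 5p - 54.
Equate the new curves: 127 - 6p = 5p - 54, giving 181 = 11p, p = 181/11 ≈ 16.4545, q = 311/11 ≈ 28.2727.

28.27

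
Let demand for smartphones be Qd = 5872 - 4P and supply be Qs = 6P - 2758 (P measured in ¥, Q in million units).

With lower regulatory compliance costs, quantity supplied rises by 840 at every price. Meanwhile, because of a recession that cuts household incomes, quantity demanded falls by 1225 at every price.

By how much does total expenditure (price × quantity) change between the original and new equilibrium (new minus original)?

-761673.5

Before the shock: 5872 - 4P = 6P - 2758 ⇒ 8630 = 10P ⇒ P = 863, Q = 2420.
With the change applied: demand Qd = 4647 - 4P, supply Qs = 6P - 1918.
Setting them equal: 4647 - 4P = 6P - 1918 → 6565 = 10P, so P = 656.5 and Q = 2021.
Expenditure moves from 863×2420 = 2088460 to 656.5×2021 = 1326786.5; change = -761673.5.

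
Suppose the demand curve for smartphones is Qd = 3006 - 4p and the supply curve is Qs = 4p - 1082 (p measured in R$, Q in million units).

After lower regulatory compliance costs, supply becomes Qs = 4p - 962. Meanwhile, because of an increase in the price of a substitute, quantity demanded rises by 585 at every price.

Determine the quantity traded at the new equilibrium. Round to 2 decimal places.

Initially, 3006 - 4p = 4p - 1082, so 4088 = 8p and p = 511, Q = 962.
The new curves are Qd = 3591 - 4p (demand) and Qs = 4p - 962 (supply).
New equilibrium: 3591 - 4p = 4p - 962 ⇒ 4553 = 8p ⇒ p = 569.125, Q = 1314.5.

1314.50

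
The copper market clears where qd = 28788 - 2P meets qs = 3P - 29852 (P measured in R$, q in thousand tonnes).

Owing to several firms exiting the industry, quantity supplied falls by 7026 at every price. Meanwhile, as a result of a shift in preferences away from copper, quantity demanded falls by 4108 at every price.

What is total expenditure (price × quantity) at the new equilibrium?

Solve the original market: 28788 - 2P = 3P - 29852, hence P = 11728 and q = 5332.
With the change applied: demand qd = 24680 - 2P, supply qs = 3P - 36878.
New equilibrium: 24680 - 2P = 3P - 36878 ⇒ 61558 = 5P ⇒ P = 12311.6, q = 56.8.
New expenditure = 12311.6 × 56.8 = 699298.88.

699298.88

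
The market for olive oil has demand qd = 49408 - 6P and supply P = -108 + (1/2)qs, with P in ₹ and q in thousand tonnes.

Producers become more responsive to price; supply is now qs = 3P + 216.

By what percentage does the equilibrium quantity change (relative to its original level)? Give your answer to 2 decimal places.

Initially, 49408 - 6P = 2P + 216, so 49192 = 8P and P = 6149, q = 12514.
After the shift, demand is qd = 49408 - 6P and supply is qs = 3P + 216.
Clearing the new market: 49408 - 6P = 3P + 216, so P = 49192/9 ≈ 5465.7778 and q = 49840/3 ≈ 16613.3333.
%Δq = (16613.3333 − 12514) / 12514 × 100 = +32.76%.

+32.76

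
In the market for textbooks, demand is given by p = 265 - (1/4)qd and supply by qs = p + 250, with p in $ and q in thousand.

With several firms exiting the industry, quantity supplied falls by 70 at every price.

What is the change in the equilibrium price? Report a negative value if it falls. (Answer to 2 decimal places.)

+14.00

Original equilibrium: 1060 - 4p = p + 250 gives 810 = 5p, so p = 162 and q = 412.
The new curves are qd = 1060 - 4p (demand) and qs = p + 180 (supply).
Equate the new curves: 1060 - 4p = p + 180, giving 880 = 5p, p = 176, q = 356.
Δp = 176 − 162 = +14.00.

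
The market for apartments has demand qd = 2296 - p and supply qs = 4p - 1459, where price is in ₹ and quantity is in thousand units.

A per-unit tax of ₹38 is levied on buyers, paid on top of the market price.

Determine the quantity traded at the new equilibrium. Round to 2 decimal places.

1514.60

Original equilibrium: 2296 - p = 4p - 1459 gives 3755 = 5p, so p = 751 and q = 1545.
Since buyers pay the price plus the tax, the effective demand curve becomes qd = 2258 - p.
New equilibrium: 2258 - p = 4p - 1459 ⇒ 3717 = 5p ⇒ p = 743.4, q = 1514.6.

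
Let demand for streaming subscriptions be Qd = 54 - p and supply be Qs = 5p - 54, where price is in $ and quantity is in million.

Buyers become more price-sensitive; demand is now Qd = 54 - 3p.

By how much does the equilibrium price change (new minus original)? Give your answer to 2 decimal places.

Solve the original market: 54 - p = 5p - 54, hence p = 18 and Q = 36.
With the change applied: demand Qd = 54 - 3p, supply Qs = 5p - 54.
Setting them equal: 54 - 3p = 5p - 54 → 108 = 8p, so p = 13.5 and Q = 13.5.
Δp = 13.5 − 18 = -4.50.

-4.50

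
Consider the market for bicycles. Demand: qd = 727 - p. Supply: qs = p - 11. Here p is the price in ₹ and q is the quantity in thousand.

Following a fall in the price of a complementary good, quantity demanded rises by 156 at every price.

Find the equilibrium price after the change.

Solve the original market: 727 - p = p - 11, hence p = 369 and q = 358.
The new curves are qd = 883 - p (demand) and qs = p - 11 (supply).
Equate the new curves: 883 - p = p - 11, giving 894 = 2p, p = 447, q = 436.

447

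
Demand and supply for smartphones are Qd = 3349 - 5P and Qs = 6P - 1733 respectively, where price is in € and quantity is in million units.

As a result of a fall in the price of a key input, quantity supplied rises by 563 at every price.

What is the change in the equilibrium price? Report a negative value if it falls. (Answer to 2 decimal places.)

-51.18

Original equilibrium: 3349 - 5P = 6P - 1733 gives 5082 = 11P, so P = 462 and Q = 1039.
The shock moves the curves to Qd = 3349 - 5P and Qs = 6P - 1170.
Equate the new curves: 3349 - 5P = 6P - 1170, giving 4519 = 11P, P = 4519/11 ≈ 410.8182, Q = 14244/11 ≈ 1294.9091.
ΔP = 410.8182 − 462 = -51.18.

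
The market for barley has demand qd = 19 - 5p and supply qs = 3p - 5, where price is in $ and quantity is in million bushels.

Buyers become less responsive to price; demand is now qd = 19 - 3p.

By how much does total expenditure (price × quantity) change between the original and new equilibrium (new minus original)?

Initially, 19 - 5p = 3p - 5, so 24 = 8p and p = 3, q = 4.
After the shift, demand is qd = 19 - 3p and supply is qs = 3p - 5.
Setting them equal: 19 - 3p = 3p - 5 → 24 = 6p, so p = 4 and q = 7.
Expenditure moves from 3×4 = 12 to 4×7 = 28; change = +16.

+16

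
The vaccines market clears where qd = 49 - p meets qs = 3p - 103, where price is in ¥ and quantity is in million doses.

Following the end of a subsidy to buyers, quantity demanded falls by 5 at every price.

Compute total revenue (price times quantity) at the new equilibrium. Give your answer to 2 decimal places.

266.44

Initially, 49 - p = 3p - 103, so 152 = 4p and p = 38, q = 11.
The shock moves the curves to qd = 44 - p and qs = 3p - 103.
Setting them equal: 44 - p = 3p - 103 → 147 = 4p, so p = 36.75 and q = 7.25.
New expenditure = 36.75 × 7.25 = 266.44.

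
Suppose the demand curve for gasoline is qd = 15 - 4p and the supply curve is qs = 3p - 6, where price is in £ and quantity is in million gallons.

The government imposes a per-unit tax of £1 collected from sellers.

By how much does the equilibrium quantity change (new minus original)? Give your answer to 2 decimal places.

-1.71

Original equilibrium: 15 - 4p = 3p - 6 gives 21 = 7p, so p = 3 and q = 3.
Since sellers keep the price net of the tax, the effective supply curve becomes qs = 3p - 9.
Clearing the new market: 15 - 4p = 3p - 9, so p = 24/7 ≈ 3.4286 and q = 9/7 ≈ 1.2857.
Δq = 1.2857 − 3 = -1.71.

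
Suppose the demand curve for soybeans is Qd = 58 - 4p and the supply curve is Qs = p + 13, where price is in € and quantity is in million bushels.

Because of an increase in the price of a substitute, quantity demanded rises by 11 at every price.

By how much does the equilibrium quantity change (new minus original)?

Before the shock: 58 - 4p = p + 13 ⇒ 45 = 5p ⇒ p = 9, Q = 22.
The shock moves the curves to Qd = 69 - 4p and Qs = p + 13.
Setting them equal: 69 - 4p = p + 13 → 56 = 5p, so p = 11.2 and Q = 24.2.
ΔQ = 24.2 − 22 = +2.2.

+2.2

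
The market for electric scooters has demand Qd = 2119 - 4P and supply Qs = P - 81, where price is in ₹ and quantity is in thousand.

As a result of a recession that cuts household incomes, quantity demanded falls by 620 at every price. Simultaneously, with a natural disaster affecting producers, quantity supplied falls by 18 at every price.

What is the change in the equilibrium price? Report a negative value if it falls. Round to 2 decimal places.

Solve the original market: 2119 - 4P = P - 81, hence P = 440 and Q = 359.
With the change applied: demand Qd = 1499 - 4P, supply Qs = P - 99.
New equilibrium: 1499 - 4P = P - 99 ⇒ 1598 = 5P ⇒ P = 319.6, Q = 220.6.
ΔP = 319.6 − 440 = -120.40.

-120.40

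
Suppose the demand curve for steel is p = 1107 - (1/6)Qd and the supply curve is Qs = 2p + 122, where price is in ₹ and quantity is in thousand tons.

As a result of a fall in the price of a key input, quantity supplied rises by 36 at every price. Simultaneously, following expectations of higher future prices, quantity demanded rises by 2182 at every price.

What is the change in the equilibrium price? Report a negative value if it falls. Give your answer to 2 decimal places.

+268.25

Initially, 6642 - 6p = 2p + 122, so 6520 = 8p and p = 815, Q = 1752.
After the shift, demand is Qd = 8824 - 6p and supply is Qs = 2p + 158.
Equate the new curves: 8824 - 6p = 2p + 158, giving 8666 = 8p, p = 1083.25, Q = 2324.5.
Δp = 1083.25 − 815 = +268.25.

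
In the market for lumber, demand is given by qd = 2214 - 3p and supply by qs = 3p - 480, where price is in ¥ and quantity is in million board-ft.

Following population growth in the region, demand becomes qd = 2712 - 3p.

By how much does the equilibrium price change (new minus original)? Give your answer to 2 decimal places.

+83.00

Before the shock: 2214 - 3p = 3p - 480 ⇒ 2694 = 6p ⇒ p = 449, q = 867.
After the shift, demand is qd = 2712 - 3p and supply is qs = 3p - 480.
New equilibrium: 2712 - 3p = 3p - 480 ⇒ 3192 = 6p ⇒ p = 532, q = 1116.
Δp = 532 − 449 = +83.00.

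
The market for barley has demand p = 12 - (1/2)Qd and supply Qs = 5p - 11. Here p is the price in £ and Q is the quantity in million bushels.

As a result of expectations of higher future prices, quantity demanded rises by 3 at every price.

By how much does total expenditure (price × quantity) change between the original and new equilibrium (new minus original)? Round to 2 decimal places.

Before the shock: 24 - 2p = 5p - 11 ⇒ 35 = 7p ⇒ p = 5, Q = 14.
The new curves are Qd = 27 - 2p (demand) and Qs = 5p - 11 (supply).
Setting them equal: 27 - 2p = 5p - 11 → 38 = 7p, so p = 38/7 ≈ 5.4286 and Q = 113/7 ≈ 16.1429.
Expenditure moves from 5×14 = 70 to 5.4286×16.1429 = 87.6327; change = +17.63.

+17.63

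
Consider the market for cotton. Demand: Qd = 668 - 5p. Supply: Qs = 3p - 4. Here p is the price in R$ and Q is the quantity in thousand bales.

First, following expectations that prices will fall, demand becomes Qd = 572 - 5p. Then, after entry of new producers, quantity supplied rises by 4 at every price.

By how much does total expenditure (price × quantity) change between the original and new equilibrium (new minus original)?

Initially, 668 - 5p = 3p - 4, so 672 = 8p and p = 84, Q = 248.
After the shift, demand is Qd = 572 - 5p and supply is Qs = 3p.
Equate the new curves: 572 - 5p = 3p, giving 572 = 8p, p = 71.5, Q = 214.5.
Expenditure moves from 84×248 = 20832 to 71.5×214.5 = 15336.75; change = -5495.25.

-5495.25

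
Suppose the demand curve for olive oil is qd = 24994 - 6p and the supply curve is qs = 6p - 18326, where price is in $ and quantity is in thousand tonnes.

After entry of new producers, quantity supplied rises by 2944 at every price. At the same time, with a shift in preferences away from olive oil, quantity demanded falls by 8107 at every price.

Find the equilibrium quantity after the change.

Initially, 24994 - 6p = 6p - 18326, so 43320 = 12p and p = 3610, q = 3334.
The new curves are qd = 16887 - 6p (demand) and qs = 6p - 15382 (supply).
Clearing the new market: 16887 - 6p = 6p - 15382, so p = 32269/12 ≈ 2689.0833 and q = 752.5.

752.5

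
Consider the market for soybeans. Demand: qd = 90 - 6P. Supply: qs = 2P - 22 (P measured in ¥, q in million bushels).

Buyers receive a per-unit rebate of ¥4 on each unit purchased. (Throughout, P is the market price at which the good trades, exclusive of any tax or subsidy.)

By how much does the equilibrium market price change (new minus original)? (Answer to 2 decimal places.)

+3.00

Solve the original market: 90 - 6P = 2P - 22, hence P = 14 and q = 6.
Since buyers' out-of-pocket price is the market price minus the rebate, the effective demand curve becomes qd = 114 - 6P.
Setting them equal: 114 - 6P = 2P - 22 → 136 = 8P, so P = 17 and q = 12.
ΔP = 17 − 14 = +3.00.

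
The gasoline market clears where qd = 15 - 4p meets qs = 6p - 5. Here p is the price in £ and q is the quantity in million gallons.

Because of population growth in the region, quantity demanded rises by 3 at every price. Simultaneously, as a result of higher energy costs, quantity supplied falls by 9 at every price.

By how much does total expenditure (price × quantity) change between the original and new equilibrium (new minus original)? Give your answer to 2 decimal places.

+2.64

Before the shock: 15 - 4p = 6p - 5 ⇒ 20 = 10p ⇒ p = 2, q = 7.
After the shift, demand is qd = 18 - 4p and supply is qs = 6p - 14.
Setting them equal: 18 - 4p = 6p - 14 → 32 = 10p, so p = 3.2 and q = 5.2.
Expenditure moves from 2×7 = 14 to 3.2×5.2 = 16.64; change = +2.64.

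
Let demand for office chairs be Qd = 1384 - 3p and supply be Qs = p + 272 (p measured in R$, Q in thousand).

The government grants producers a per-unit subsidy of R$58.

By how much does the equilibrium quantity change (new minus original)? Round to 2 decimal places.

+43.50

Solve the original market: 1384 - 3p = p + 272, hence p = 278 and Q = 550.
Since sellers receive the price plus the subsidy, the effective supply curve becomes Qs = p + 330.
Clearing the new market: 1384 - 3p = p + 330, so p = 263.5 and Q = 593.5.
ΔQ = 593.5 − 550 = +43.50.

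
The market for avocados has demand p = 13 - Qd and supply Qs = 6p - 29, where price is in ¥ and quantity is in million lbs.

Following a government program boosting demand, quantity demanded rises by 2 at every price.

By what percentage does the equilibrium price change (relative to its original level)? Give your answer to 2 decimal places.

Solve the original market: 13 - p = 6p - 29, hence p = 6 and Q = 7.
After the shift, demand is Qd = 15 - p and supply is Qs = 6p - 29.
Setting them equal: 15 - p = 6p - 29 → 44 = 7p, so p = 44/7 ≈ 6.2857 and Q = 61/7 ≈ 8.7143.
%Δp = (6.2857 − 6) / 6 × 100 = +4.76%.

+4.76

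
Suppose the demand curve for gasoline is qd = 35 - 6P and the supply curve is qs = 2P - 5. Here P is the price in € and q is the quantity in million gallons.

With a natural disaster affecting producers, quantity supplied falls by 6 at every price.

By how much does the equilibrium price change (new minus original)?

+0.75

Initially, 35 - 6P = 2P - 5, so 40 = 8P and P = 5, q = 5.
With the change applied: demand qd = 35 - 6P, supply qs = 2P - 11.
New equilibrium: 35 - 6P = 2P - 11 ⇒ 46 = 8P ⇒ P = 5.75, q = 0.5.
ΔP = 5.75 − 5 = +0.75.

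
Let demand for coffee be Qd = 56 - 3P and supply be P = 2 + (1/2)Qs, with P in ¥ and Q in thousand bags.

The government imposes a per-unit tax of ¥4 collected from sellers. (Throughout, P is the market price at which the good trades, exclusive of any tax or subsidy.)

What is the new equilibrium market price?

13.6

Before the shock: 56 - 3P = 2P - 4 ⇒ 60 = 5P ⇒ P = 12, Q = 20.
Since sellers keep the price net of the tax, the effective supply curve becomes Qs = 2P - 12.
Setting them equal: 56 - 3P = 2P - 12 → 68 = 5P, so P = 13.6 and Q = 15.2.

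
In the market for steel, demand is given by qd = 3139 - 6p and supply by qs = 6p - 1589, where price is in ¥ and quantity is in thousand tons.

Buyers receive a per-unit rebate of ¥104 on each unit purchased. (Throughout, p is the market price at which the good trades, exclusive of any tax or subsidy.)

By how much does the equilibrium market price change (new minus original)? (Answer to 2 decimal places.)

+52.00

Solve the original market: 3139 - 6p = 6p - 1589, hence p = 394 and q = 775.
Since buyers' out-of-pocket price is the market price minus the rebate, the effective demand curve becomes qd = 3763 - 6p.
Equate the new curves: 3763 - 6p = 6p - 1589, giving 5352 = 12p, p = 446, q = 1087.
Δp = 446 − 394 = +52.00.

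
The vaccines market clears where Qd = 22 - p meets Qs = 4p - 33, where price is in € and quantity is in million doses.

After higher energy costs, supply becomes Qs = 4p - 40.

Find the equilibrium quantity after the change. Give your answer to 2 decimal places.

Original equilibrium: 22 - p = 4p - 33 gives 55 = 5p, so p = 11 and Q = 11.
After the shift, demand is Qd = 22 - p and supply is Qs = 4p - 40.
Setting them equal: 22 - p = 4p - 40 → 62 = 5p, so p = 12.4 and Q = 9.6.

9.60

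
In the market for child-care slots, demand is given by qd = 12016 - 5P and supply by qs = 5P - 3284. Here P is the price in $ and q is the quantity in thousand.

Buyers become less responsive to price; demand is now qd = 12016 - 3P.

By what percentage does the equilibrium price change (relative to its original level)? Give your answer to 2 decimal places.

+25.00

Original equilibrium: 12016 - 5P = 5P - 3284 gives 15300 = 10P, so P = 1530 and q = 4366.
The new curves are qd = 12016 - 3P (demand) and qs = 5P - 3284 (supply).
Setting them equal: 12016 - 3P = 5P - 3284 → 15300 = 8P, so P = 1912.5 and q = 6278.5.
%ΔP = (1912.5 − 1530) / 1530 × 100 = +25.00%.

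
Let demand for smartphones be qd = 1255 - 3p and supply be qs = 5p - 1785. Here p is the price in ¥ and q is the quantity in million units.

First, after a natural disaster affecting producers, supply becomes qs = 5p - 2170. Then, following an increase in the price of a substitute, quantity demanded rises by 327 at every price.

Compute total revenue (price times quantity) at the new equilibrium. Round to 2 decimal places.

82075.00

Original equilibrium: 1255 - 3p = 5p - 1785 gives 3040 = 8p, so p = 380 and q = 115.
After the shift, demand is qd = 1582 - 3p and supply is qs = 5p - 2170.
Equate the new curves: 1582 - 3p = 5p - 2170, giving 3752 = 8p, p = 469, q = 175.
New expenditure = 469 × 175 = 82075.00.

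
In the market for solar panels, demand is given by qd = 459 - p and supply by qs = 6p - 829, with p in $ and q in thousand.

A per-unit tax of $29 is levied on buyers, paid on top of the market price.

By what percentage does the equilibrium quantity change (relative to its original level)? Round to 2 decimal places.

Solve the original market: 459 - p = 6p - 829, hence p = 184 and q = 275.
Since buyers pay the price plus the tax, the effective demand curve becomes qd = 430 - p.
Clearing the new market: 430 - p = 6p - 829, so p = 1259/7 ≈ 179.8571 and q = 1751/7 ≈ 250.1429.
%Δq = (250.1429 − 275) / 275 × 100 = -9.04%.

-9.04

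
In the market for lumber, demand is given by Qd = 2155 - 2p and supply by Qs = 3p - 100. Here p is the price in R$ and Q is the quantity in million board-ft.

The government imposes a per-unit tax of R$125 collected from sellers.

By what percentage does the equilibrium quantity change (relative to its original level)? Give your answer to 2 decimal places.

-11.97

Before the shock: 2155 - 2p = 3p - 100 ⇒ 2255 = 5p ⇒ p = 451, Q = 1253.
Since sellers keep the price net of the tax, the effective supply curve becomes Qs = 3p - 475.
New equilibrium: 2155 - 2p = 3p - 475 ⇒ 2630 = 5p ⇒ p = 526, Q = 1103.
%ΔQ = (1103 − 1253) / 1253 × 100 = -11.97%.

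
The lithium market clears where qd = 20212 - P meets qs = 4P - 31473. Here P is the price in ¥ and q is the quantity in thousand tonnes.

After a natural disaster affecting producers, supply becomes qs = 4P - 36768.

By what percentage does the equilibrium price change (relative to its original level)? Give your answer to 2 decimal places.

+10.24

Solve the original market: 20212 - P = 4P - 31473, hence P = 10337 and q = 9875.
After the shift, demand is qd = 20212 - P and supply is qs = 4P - 36768.
New equilibrium: 20212 - P = 4P - 36768 ⇒ 56980 = 5P ⇒ P = 11396, q = 8816.
%ΔP = (11396 − 10337) / 10337 × 100 = +10.24%.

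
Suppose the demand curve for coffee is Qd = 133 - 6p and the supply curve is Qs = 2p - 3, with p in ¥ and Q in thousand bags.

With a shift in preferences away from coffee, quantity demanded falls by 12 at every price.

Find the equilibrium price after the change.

15.5

Initially, 133 - 6p = 2p - 3, so 136 = 8p and p = 17, Q = 31.
The new curves are Qd = 121 - 6p (demand) and Qs = 2p - 3 (supply).
Clearing the new market: 121 - 6p = 2p - 3, so p = 15.5 and Q = 28.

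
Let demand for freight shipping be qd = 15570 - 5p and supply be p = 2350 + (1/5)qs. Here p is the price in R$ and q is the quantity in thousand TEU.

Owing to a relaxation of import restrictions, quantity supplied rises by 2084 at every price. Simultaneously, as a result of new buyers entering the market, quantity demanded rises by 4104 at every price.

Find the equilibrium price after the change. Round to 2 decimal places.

2934.00

Before the shock: 15570 - 5p = 5p - 11750 ⇒ 27320 = 10p ⇒ p = 2732, q = 1910.
After the shift, demand is qd = 19674 - 5p and supply is qs = 5p - 9666.
Setting them equal: 19674 - 5p = 5p - 9666 → 29340 = 10p, so p = 2934 and q = 5004.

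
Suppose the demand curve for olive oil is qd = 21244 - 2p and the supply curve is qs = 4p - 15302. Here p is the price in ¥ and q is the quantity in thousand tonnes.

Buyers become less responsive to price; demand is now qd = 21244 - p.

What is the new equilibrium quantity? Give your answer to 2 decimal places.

Before the shock: 21244 - 2p = 4p - 15302 ⇒ 36546 = 6p ⇒ p = 6091, q = 9062.
The shock moves the curves to qd = 21244 - p and qs = 4p - 15302.
New equilibrium: 21244 - p = 4p - 15302 ⇒ 36546 = 5p ⇒ p = 7309.2, q = 13934.8.

13934.80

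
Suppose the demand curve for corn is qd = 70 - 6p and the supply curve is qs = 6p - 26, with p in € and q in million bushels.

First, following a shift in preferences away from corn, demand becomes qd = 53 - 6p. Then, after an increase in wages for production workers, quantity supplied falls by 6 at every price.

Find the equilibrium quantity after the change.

10.5

Before the shock: 70 - 6p = 6p - 26 ⇒ 96 = 12p ⇒ p = 8, q = 22.
With the change applied: demand qd = 53 - 6p, supply qs = 6p - 32.
Setting them equal: 53 - 6p = 6p - 32 → 85 = 12p, so p = 85/12 ≈ 7.0833 and q = 10.5.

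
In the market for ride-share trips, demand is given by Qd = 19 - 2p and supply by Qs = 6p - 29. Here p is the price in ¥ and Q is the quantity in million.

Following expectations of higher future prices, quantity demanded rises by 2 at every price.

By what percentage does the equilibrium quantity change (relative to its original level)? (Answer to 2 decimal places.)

+21.43

Solve the original market: 19 - 2p = 6p - 29, hence p = 6 and Q = 7.
The new curves are Qd = 21 - 2p (demand) and Qs = 6p - 29 (supply).
Setting them equal: 21 - 2p = 6p - 29 → 50 = 8p, so p = 6.25 and Q = 8.5.
%ΔQ = (8.5 − 7) / 7 × 100 = +21.43%.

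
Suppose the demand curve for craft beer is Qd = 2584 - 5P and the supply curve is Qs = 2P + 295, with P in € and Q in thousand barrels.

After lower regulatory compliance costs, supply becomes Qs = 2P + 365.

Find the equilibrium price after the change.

Solve the original market: 2584 - 5P = 2P + 295, hence P = 327 and Q = 949.
With the change applied: demand Qd = 2584 - 5P, supply Qs = 2P + 365.
Equate the new curves: 2584 - 5P = 2P + 365, giving 2219 = 7P, P = 317, Q = 999.

317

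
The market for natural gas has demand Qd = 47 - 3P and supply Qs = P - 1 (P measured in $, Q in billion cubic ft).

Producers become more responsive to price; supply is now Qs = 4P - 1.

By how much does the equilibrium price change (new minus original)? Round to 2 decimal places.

-5.14

Initially, 47 - 3P = P - 1, so 48 = 4P and P = 12, Q = 11.
With the change applied: demand Qd = 47 - 3P, supply Qs = 4P - 1.
Setting them equal: 47 - 3P = 4P - 1 → 48 = 7P, so P = 48/7 ≈ 6.8571 and Q = 185/7 ≈ 26.4286.
ΔP = 6.8571 − 12 = -5.14.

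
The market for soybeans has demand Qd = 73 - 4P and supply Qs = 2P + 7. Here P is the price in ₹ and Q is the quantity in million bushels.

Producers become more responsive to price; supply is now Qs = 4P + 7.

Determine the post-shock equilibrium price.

8.25

Before the shock: 73 - 4P = 2P + 7 ⇒ 66 = 6P ⇒ P = 11, Q = 29.
The shock moves the curves to Qd = 73 - 4P and Qs = 4P + 7.
New equilibrium: 73 - 4P = 4P + 7 ⇒ 66 = 8P ⇒ P = 8.25, Q = 40.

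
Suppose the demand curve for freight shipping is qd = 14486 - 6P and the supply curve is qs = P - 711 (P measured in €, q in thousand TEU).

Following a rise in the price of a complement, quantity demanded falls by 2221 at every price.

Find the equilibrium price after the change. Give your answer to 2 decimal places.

Solve the original market: 14486 - 6P = P - 711, hence P = 2171 and q = 1460.
The shock moves the curves to qd = 12265 - 6P and qs = P - 711.
Setting them equal: 12265 - 6P = P - 711 → 12976 = 7P, so P = 12976/7 ≈ 1853.7143 and q = 7999/7 ≈ 1142.7143.

1853.71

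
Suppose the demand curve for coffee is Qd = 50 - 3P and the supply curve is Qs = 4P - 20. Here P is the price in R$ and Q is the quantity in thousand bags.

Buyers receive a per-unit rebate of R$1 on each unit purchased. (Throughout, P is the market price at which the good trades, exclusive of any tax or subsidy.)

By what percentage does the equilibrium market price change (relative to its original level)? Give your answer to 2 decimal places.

Initially, 50 - 3P = 4P - 20, so 70 = 7P and P = 10, Q = 20.
Since buyers' out-of-pocket price is the market price minus the rebate, the effective demand curve becomes Qd = 53 - 3P.
New equilibrium: 53 - 3P = 4P - 20 ⇒ 73 = 7P ⇒ P = 73/7 ≈ 10.4286, Q = 152/7 ≈ 21.7143.
%ΔP = (10.4286 − 10) / 10 × 100 = +4.29%.

+4.29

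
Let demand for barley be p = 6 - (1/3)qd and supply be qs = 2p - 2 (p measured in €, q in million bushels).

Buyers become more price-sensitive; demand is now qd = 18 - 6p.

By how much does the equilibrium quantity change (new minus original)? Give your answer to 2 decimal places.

-3.00

Initially, 18 - 3p = 2p - 2, so 20 = 5p and p = 4, q = 6.
The shock moves the curves to qd = 18 - 6p and qs = 2p - 2.
Setting them equal: 18 - 6p = 2p - 2 → 20 = 8p, so p = 2.5 and q = 3.
Δq = 3 − 6 = -3.00.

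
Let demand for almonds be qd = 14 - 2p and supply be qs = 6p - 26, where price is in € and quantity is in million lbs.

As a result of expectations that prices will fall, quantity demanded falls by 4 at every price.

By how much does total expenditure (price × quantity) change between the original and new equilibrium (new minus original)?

-15.5

Before the shock: 14 - 2p = 6p - 26 ⇒ 40 = 8p ⇒ p = 5, q = 4.
After the shift, demand is qd = 10 - 2p and supply is qs = 6p - 26.
Equate the new curves: 10 - 2p = 6p - 26, giving 36 = 8p, p = 4.5, q = 1.
Expenditure moves from 5×4 = 20 to 4.5×1 = 4.5; change = -15.5.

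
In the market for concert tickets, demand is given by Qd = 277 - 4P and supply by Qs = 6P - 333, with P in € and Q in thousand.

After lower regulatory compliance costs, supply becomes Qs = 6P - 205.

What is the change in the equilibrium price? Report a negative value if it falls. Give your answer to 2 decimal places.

-12.80

Before the shock: 277 - 4P = 6P - 333 ⇒ 610 = 10P ⇒ P = 61, Q = 33.
With the change applied: demand Qd = 277 - 4P, supply Qs = 6P - 205.
Setting them equal: 277 - 4P = 6P - 205 → 482 = 10P, so P = 48.2 and Q = 84.2.
ΔP = 48.2 − 61 = -12.80.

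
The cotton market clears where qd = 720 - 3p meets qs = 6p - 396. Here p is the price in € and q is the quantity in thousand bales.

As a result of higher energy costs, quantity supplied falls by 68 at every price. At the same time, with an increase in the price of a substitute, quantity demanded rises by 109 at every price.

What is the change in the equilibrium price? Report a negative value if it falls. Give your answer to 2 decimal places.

+19.67

Initially, 720 - 3p = 6p - 396, so 1116 = 9p and p = 124, q = 348.
The shock moves the curves to qd = 829 - 3p and qs = 6p - 464.
Equate the new curves: 829 - 3p = 6p - 464, giving 1293 = 9p, p = 431/3 ≈ 143.6667, q = 398.
Δp = 143.6667 − 124 = +19.67.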